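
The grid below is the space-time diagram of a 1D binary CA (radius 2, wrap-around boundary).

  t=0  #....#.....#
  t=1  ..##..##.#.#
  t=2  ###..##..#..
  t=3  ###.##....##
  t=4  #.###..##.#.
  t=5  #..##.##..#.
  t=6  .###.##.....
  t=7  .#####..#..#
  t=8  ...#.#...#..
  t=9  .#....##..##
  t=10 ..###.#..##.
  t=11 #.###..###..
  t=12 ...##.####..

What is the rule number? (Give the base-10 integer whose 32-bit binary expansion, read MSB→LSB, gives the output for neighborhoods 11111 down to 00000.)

3094037442

  #####|#  b31=1 t=3,i=0
  ####.|.  b30=0 t=3,i=1
  ###.#|#  b29=1 t=3,i=2
  ###..|#  b28=1 t=2,i=2
  ##.##|#  b27=1 t=3,i=3
  ##.#.|.  b26=0 t=1,i=8
  ##..#|.  b25=0 t=1,i=4
  ##...|.  b24=0 t=0,i=1
  #.###|.  b23=0 t=4,i=2
  #.##.|#  b22=1 t=3,i=4
  #.#.#|#  b21=1 t=1,i=9
  #.#..|.  b20=0 t=1,i=11
  #..##|#  b19=1 t=1,i=1
  #..#.|.  b18=0 t=2,i=8
  #...#|#  b17=1 t=8,i=7
  #....|#  b16=1 t=0,i=2
  .####|.  b15=0 t=3,i=11
  .###.|#  b14=1 t=2,i=1
  .##.#|.  b13=0 t=1,i=7
  .##..|.  b12=0 t=0,i=0
  .#.##|.  b11=0 t=4,i=1
  .#.#.|.  b10=0 t=1,i=10
  .#..#|#  b9=1 t=1,i=0
  .#...|#  b8=1 t=0,i=6
  ..###|#  b7=1 t=2,i=0
  ..##.|#  b6=1 t=0,i=11
  ..#.#|.  b5=0 t=5,i=10
  ..#..|.  b4=0 t=0,i=5
  ...##|.  b3=0 t=0,i=10
  ...#.|.  b2=0 t=0,i=4
  ....#|#  b1=1 t=0,i=3
  .....|.  b0=0 t=0,i=8
  bits 10111000011010110100001111000010 = 3094037442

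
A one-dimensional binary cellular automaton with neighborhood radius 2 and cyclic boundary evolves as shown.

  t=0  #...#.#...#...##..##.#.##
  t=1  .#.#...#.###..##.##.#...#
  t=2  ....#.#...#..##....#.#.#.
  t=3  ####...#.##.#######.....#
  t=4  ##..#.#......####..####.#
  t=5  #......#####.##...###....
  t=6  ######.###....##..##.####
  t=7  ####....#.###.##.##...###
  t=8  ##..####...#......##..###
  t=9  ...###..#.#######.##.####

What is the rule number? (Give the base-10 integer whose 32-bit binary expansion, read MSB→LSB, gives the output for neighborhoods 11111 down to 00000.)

  nb #####: next=#  (t=3,i=1, bit31=1)
  nb ####.: next=.  (t=3,i=2, bit30=0)
  nb ###.#: next=.  (t=4,i=22, bit29=0)
  nb ###..: next=.  (t=0,i=0, bit28=0)
  nb ##.##: next=.  (t=1,i=16, bit27=0)
  nb ##.#.: next=#  (t=0,i=20, bit26=1)
  nb ##..#: next=.  (t=0,i=16, bit25=0)
  nb ##...: next=#  (t=0,i=1, bit24=1)
  nb #.###: next=.  (t=0,i=23, bit23=0)
  nb #.##.: next=.  (t=1,i=17, bit22=0)
  nb #.#.#: next=.  (t=0,i=21, bit21=0)
  nb #.#..: next=.  (t=0,i=6, bit20=0)
  nb #..##: next=#  (t=0,i=17, bit19=1)
  nb #..#.: next=.  (t=4,i=3, bit18=0)
  nb #...#: next=.  (t=0,i=2, bit17=0)
  nb #....: next=#  (t=2,i=0, bit16=1)
  nb .####: next=#  (t=3,i=0, bit15=1)
  nb .###.: next=#  (t=0,i=24, bit14=1)
  nb .##.#: next=.  (t=0,i=19, bit13=0)
  nb .##..: next=#  (t=0,i=15, bit12=1)
  nb .#.##: next=.  (t=0,i=22, bit11=0)
  nb .#.#.: next=.  (t=0,i=5, bit10=0)
  nb .#..#: next=.  (t=2,i=11, bit9=0)
  nb .#...: next=#  (t=0,i=7, bit8=1)
  nb ..###: next=#  (t=3,i=24, bit7=1)
  nb ..##.: next=#  (t=0,i=14, bit6=1)
  nb ..#.#: next=.  (t=0,i=4, bit5=0)
  nb ..#..: next=#  (t=0,i=10, bit4=1)
  nb ...##: next=.  (t=0,i=13, bit3=0)
  nb ...#.: next=#  (t=0,i=3, bit2=1)
  nb ....#: next=#  (t=2,i=2, bit1=1)
  nb .....: next=#  (t=2,i=1, bit0=1)
  bits 10000101000010011101000111010111 = 2232013271

2232013271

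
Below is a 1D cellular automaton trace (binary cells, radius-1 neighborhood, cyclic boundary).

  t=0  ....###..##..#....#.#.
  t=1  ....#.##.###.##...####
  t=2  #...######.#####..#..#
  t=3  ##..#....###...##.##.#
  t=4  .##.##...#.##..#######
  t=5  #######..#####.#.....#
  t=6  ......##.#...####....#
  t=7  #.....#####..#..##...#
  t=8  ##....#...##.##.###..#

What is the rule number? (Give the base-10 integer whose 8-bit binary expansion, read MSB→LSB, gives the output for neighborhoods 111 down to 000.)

124

  ### -> .   bit 7 = 0  t=0,i=5
  ##. -> #   bit 6 = 1  t=0,i=6
  #.# -> #   bit 5 = 1  t=0,i=19
  #.. -> #   bit 4 = 1  t=0,i=7
  .## -> #   bit 3 = 1  t=0,i=4
  .#. -> #   bit 2 = 1  t=0,i=13
  ..# -> .   bit 1 = 0  t=0,i=3
  ... -> .   bit 0 = 0  t=0,i=0
  bits 01111100 = 124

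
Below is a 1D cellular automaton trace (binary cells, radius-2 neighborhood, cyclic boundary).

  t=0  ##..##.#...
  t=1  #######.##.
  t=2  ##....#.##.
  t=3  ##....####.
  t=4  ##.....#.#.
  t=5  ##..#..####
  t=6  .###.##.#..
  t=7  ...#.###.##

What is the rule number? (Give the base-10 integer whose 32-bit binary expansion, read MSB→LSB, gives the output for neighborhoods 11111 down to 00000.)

921616225

  #####|.  b31=0 t=1,i=2
  ####.|.  b30=0 t=1,i=5
  ###.#|#  b29=1 t=1,i=6
  ###..|#  b28=1 t=5,i=1
  ##.##|.  b27=0 t=1,i=7
  ##.#.|#  b26=1 t=0,i=6
  ##..#|#  b25=1 t=0,i=2
  ##...|.  b24=0 t=2,i=2
  #.###|#  b23=1 t=1,i=0
  #.##.|#  b22=1 t=1,i=8
  #.#.#|#  b21=1 t=4,i=9
  #.#..|.  b20=0 t=0,i=7
  #..##|#  b19=1 t=0,i=3
  #..#.|#  b18=1 t=5,i=3
  #...#|#  b17=1 t=0,i=9
  #....|.  b16=0 t=2,i=3
  .####|#  b15=1 t=1,i=1
  .###.|.  b14=0 t=6,i=2
  .##.#|#  b13=1 t=0,i=5
  .##..|#  b12=1 t=0,i=1
  .#.##|#  b11=1 t=2,i=7
  .#.#.|#  b10=1 t=4,i=8
  .#..#|#  b9=1 t=5,i=5
  .#...|#  b8=1 t=0,i=8
  ..###|.  b7=0 t=3,i=6
  ..##.|#  b6=1 t=0,i=0
  ..#.#|#  b5=1 t=2,i=6
  ..#..|.  b4=0 t=5,i=4
  ...##|.  b3=0 t=0,i=10
  ...#.|.  b2=0 t=2,i=5
  ....#|.  b1=0 t=2,i=4
  .....|#  b0=1 t=4,i=4
  bits 00110110111011101011111101100001 = 921616225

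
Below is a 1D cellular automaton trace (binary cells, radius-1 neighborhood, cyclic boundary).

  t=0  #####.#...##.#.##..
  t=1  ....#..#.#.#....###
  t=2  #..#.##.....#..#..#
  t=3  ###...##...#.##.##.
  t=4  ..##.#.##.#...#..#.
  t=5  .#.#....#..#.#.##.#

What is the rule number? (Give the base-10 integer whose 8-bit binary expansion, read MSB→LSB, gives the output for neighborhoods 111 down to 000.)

  nb ###: next=.  (t=0,i=1, bit7=0)
  nb ##.: next=#  (t=0,i=4, bit6=1)
  nb #.#: next=.  (t=0,i=5, bit5=0)
  nb #..: next=#  (t=0,i=7, bit4=1)
  nb .##: next=.  (t=0,i=0, bit3=0)
  nb .#.: next=.  (t=0,i=6, bit2=0)
  nb ..#: next=#  (t=0,i=9, bit1=1)
  nb ...: next=.  (t=0,i=8, bit0=0)
  bits 01010010 = 82

82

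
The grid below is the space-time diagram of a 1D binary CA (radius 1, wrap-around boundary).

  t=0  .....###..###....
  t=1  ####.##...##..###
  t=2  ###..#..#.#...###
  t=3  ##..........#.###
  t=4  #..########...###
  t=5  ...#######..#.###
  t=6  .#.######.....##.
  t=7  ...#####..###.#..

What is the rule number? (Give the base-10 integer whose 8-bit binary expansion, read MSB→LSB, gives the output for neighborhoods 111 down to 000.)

137

  nb ###: next=#  (t=0,i=6, bit7=1)
  nb ##.: next=.  (t=0,i=7, bit6=0)
  nb #.#: next=.  (t=1,i=4, bit5=0)
  nb #..: next=.  (t=0,i=8, bit4=0)
  nb .##: next=#  (t=0,i=5, bit3=1)
  nb .#.: next=.  (t=2,i=5, bit2=0)
  nb ..#: next=.  (t=0,i=4, bit1=0)
  nb ...: next=#  (t=0,i=0, bit0=1)
  bits 10001001 = 137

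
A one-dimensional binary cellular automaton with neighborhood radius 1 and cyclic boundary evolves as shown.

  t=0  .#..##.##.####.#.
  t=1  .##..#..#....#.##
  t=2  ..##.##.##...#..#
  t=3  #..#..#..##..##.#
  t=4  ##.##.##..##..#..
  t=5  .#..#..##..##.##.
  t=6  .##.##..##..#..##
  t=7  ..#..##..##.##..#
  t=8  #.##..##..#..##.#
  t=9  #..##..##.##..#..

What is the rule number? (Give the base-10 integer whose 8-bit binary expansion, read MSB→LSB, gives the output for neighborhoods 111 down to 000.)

  [7] ### => .  t=0,i=11
  [6] ##. => #  t=0,i=5
  [5] #.# => .  t=0,i=6
  [4] #.. => #  t=0,i=2
  [3] .## => .  t=0,i=4
  [2] .#. => #  t=0,i=1
  [1] ..# => .  t=0,i=0
  [0] ... => .  t=1,i=10
  bits 01010100 = 84

84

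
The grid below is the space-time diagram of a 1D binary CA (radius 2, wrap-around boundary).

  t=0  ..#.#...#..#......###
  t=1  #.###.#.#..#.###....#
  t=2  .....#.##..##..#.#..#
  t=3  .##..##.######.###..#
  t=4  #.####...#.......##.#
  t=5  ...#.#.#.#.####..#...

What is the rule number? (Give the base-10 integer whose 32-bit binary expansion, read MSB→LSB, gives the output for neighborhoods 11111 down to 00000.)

  [31] ##### => .  t=3,i=10
  [30] ####. => .  t=3,i=12
  [29] ###.# => .  t=1,i=4
  [28] ###.. => #  t=0,i=20
  [27] ##.## => .  t=1,i=1
  [26] ##.#. => #  t=1,i=5
  [25] ##..# => #  t=0,i=0
  [24] ##... => .  t=1,i=16
  [23] #.### => .  t=1,i=2
  [22] #.##. => .  t=2,i=7
  [21] #.#.# => .  t=1,i=6
  [20] #.#.. => #  t=0,i=4
  [19] #..## => #  t=2,i=10
  [18] #..#. => .  t=0,i=1
  [17] #...# => #  t=0,i=6
  [16] #.... => #  t=0,i=13
  [15] .#### => #  t=3,i=9
  [14] .###. => .  t=0,i=19
  [13] .##.# => .  t=1,i=0
  [12] .##.. => #  t=2,i=8
  [11] .#.## => #  t=1,i=12
  [10] .#.#. => #  t=0,i=3
  [9] .#..# => .  t=0,i=9
  [8] .#... => .  t=0,i=5
  [7] ..### => .  t=0,i=18
  [6] ..##. => #  t=1,i=20
  [5] ..#.# => #  t=0,i=2
  [4] ..#.. => #  t=0,i=8
  [3] ...## => .  t=0,i=17
  [2] ...#. => .  t=0,i=7
  [1] ....# => .  t=0,i=16
  [0] ..... => #  t=0,i=14
  bits 00010110000110111001110001110001 = 370908273

370908273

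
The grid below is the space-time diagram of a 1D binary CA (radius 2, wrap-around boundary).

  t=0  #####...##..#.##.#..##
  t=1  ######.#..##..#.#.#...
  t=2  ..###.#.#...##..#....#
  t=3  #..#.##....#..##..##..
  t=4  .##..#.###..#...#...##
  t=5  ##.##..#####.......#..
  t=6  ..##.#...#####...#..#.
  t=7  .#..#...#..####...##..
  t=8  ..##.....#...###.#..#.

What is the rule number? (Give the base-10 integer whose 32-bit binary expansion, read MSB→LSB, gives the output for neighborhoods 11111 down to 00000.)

  ##### -> #   bit 31 = 1  t=0,i=0
  ####. -> #   bit 30 = 1  t=0,i=3
  ###.# -> .   bit 29 = 0  t=1,i=5
  ###.. -> #   bit 28 = 1  t=0,i=4
  ##.## -> #   bit 27 = 1  t=4,i=0
  ##.#. -> #   bit 26 = 1  t=0,i=16
  ##..# -> #   bit 25 = 1  t=0,i=10
  ##... -> #   bit 24 = 1  t=0,i=5
  #.### -> #   bit 23 = 1  t=4,i=7
  #.##. -> #   bit 22 = 1  t=0,i=14
  #.#.# -> #   bit 21 = 1  t=1,i=16
  #.#.. -> .   bit 20 = 0  t=0,i=17
  #..## -> .   bit 19 = 0  t=0,i=19
  #..#. -> #   bit 18 = 1  t=0,i=11
  #...# -> .   bit 17 = 0  t=0,i=6
  #.... -> #   bit 16 = 1  t=2,i=18
  .#### -> .   bit 15 = 0  t=0,i=21
  .###. -> #   bit 14 = 1  t=2,i=3
  .##.# -> .   bit 13 = 0  t=0,i=15
  .##.. -> .   bit 12 = 0  t=0,i=9
  .#.## -> .   bit 11 = 0  t=0,i=13
  .#.#. -> .   bit 10 = 0  t=1,i=15
  .#..# -> #   bit 9 = 1  t=0,i=18
  .#... -> .   bit 8 = 0  t=1,i=19
  ..### -> .   bit 7 = 0  t=0,i=20
  ..##. -> .   bit 6 = 0  t=0,i=8
  ..#.# -> .   bit 5 = 0  t=0,i=12
  ..#.. -> .   bit 4 = 0  t=2,i=16
  ...## -> #   bit 3 = 1  t=0,i=7
  ...#. -> .   bit 2 = 0  t=2,i=20
  ....# -> #   bit 1 = 1  t=2,i=19
  ..... -> .   bit 0 = 0  t=5,i=14
  bits 11011111111001010100001000001010 = 3756343818

3756343818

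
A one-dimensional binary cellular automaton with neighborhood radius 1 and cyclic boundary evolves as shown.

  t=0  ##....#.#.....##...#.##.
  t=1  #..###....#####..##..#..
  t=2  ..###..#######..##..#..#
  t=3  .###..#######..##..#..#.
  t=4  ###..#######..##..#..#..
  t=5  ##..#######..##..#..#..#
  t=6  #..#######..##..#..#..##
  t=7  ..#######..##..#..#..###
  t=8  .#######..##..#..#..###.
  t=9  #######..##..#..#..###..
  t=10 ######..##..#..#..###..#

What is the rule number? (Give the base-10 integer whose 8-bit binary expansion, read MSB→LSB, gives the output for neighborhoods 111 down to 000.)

139

  ### -> #   bit 7 = 1  t=1,i=4
  ##. -> .   bit 6 = 0  t=0,i=1
  #.# -> .   bit 5 = 0  t=0,i=7
  #.. -> .   bit 4 = 0  t=0,i=2
  .## -> #   bit 3 = 1  t=0,i=0
  .#. -> .   bit 2 = 0  t=0,i=6
  ..# -> #   bit 1 = 1  t=0,i=5
  ... -> #   bit 0 = 1  t=0,i=3
  bits 10001011 = 139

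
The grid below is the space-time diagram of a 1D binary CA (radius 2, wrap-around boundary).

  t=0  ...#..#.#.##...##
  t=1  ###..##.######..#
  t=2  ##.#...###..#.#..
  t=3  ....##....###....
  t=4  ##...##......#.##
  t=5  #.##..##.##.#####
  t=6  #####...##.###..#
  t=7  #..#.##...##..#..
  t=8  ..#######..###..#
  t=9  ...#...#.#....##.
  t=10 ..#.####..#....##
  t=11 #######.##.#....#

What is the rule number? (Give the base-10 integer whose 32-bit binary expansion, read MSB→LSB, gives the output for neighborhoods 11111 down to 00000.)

1810274597

  nb #####: next=.  (t=1,i=10, bit31=0)
  nb ####.: next=#  (t=1,i=1, bit30=1)
  nb ###.#: next=#  (t=5,i=0, bit29=1)
  nb ###..: next=.  (t=1,i=2, bit28=0)
  nb ##.##: next=#  (t=1,i=7, bit27=1)
  nb ##.#.: next=.  (t=2,i=2, bit26=0)
  nb ##..#: next=#  (t=1,i=3, bit25=1)
  nb ##...: next=#  (t=0,i=0, bit24=1)
  nb #.###: next=#  (t=1,i=8, bit23=1)
  nb #.##.: next=#  (t=0,i=10, bit22=1)
  nb #.#.#: next=#  (t=0,i=8, bit21=1)
  nb #.#..: next=.  (t=2,i=3, bit20=0)
  nb #..##: next=.  (t=1,i=4, bit19=0)
  nb #..#.: next=#  (t=0,i=5, bit18=1)
  nb #...#: next=#  (t=0,i=1, bit17=1)
  nb #....: next=.  (t=3,i=7, bit16=0)
  nb .####: next=#  (t=1,i=0, bit15=1)
  nb .###.: next=.  (t=2,i=8, bit14=0)
  nb .##.#: next=.  (t=1,i=6, bit13=0)
  nb .##..: next=#  (t=0,i=11, bit12=1)
  nb .#.##: next=#  (t=0,i=9, bit11=1)
  nb .#.#.: next=.  (t=0,i=7, bit10=0)
  nb .#..#: next=.  (t=0,i=4, bit9=0)
  nb .#...: next=#  (t=2,i=4, bit8=1)
  nb ..###: next=.  (t=1,i=16, bit7=0)
  nb ..##.: next=.  (t=0,i=15, bit6=0)
  nb ..#.#: next=#  (t=0,i=6, bit5=1)
  nb ..#..: next=.  (t=0,i=3, bit4=0)
  nb ...##: next=.  (t=0,i=14, bit3=0)
  nb ...#.: next=#  (t=0,i=2, bit2=1)
  nb ....#: next=.  (t=3,i=2, bit1=0)
  nb .....: next=#  (t=3,i=0, bit0=1)
  bits 01101011111001101001100100100101 = 1810274597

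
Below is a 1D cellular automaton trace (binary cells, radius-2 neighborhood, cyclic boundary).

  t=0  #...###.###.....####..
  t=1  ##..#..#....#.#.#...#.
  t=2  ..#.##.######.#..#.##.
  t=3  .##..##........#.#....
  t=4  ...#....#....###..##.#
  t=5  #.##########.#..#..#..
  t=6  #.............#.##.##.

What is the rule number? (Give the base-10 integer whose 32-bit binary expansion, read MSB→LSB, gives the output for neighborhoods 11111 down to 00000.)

  [31] ##### => .  t=2,i=9
  [30] ####. => .  t=0,i=18
  [29] ###.# => .  t=0,i=6
  [28] ###.. => .  t=0,i=10
  [27] ##.## => #  t=0,i=7
  [26] ##.#. => .  t=2,i=13
  [25] ##..# => #  t=0,i=20
  [24] ##... => .  t=0,i=11
  [23] #.### => .  t=0,i=8
  [22] #.##. => .  t=1,i=0
  [21] #.#.# => #  t=1,i=14
  [20] #.#.. => .  t=1,i=16
  [19] #..## => .  t=3,i=4
  [18] #..#. => .  t=0,i=21
  [17] #...# => .  t=0,i=2
  [16] #.... => #  t=0,i=12
  [15] .#### => .  t=0,i=17
  [14] .###. => .  t=0,i=5
  [13] .##.# => #  t=2,i=5
  [12] .##.. => .  t=1,i=1
  [11] .#.## => .  t=1,i=21
  [10] .#.#. => .  t=1,i=13
  [9] .#..# => #  t=1,i=5
  [8] .#... => #  t=0,i=1
  [7] ..### => #  t=0,i=4
  [6] ..##. => .  t=3,i=1
  [5] ..#.# => #  t=1,i=12
  [4] ..#.. => #  t=0,i=0
  [3] ...## => .  t=0,i=3
  [2] ...#. => #  t=1,i=11
  [1] ....# => #  t=0,i=14
  [0] ..... => .  t=0,i=13
  bits 00001010001000010010001110110110 = 169943990

169943990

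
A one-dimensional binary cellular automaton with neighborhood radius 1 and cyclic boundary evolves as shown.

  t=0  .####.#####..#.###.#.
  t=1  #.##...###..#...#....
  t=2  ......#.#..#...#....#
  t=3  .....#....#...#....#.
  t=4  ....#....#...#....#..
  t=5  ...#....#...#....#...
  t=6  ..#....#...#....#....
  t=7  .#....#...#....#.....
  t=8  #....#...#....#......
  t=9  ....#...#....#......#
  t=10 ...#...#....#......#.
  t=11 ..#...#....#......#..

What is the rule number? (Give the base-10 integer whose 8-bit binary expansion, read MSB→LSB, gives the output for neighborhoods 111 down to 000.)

  [7] ### => #  t=0,i=2
  [6] ##. => .  t=0,i=4
  [5] #.# => .  t=0,i=5
  [4] #.. => .  t=0,i=11
  [3] .## => .  t=0,i=1
  [2] .#. => .  t=0,i=13
  [1] ..# => #  t=0,i=0
  [0] ... => .  t=1,i=5
  bits 10000010 = 130

130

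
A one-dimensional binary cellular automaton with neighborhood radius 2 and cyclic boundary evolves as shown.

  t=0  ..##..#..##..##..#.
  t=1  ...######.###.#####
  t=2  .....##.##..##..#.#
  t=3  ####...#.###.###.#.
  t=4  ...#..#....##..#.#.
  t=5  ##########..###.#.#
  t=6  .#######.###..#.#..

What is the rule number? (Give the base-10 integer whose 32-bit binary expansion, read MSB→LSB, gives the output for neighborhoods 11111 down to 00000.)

3123517207

  [31] ##### => #  t=1,i=5
  [30] ####. => .  t=1,i=7
  [29] ###.# => #  t=1,i=8
  [28] ###.. => #  t=1,i=18
  [27] ##.## => #  t=1,i=9
  [26] ##.#. => .  t=3,i=16
  [25] ##..# => #  t=0,i=4
  [24] ##... => .  t=1,i=0
  [23] #.### => .  t=1,i=10
  [22] #.##. => .  t=2,i=8
  [21] #.#.# => #  t=3,i=17
  [20] #.#.. => .  t=2,i=18
  [19] #..## => #  t=0,i=8
  [18] #..#. => #  t=0,i=5
  [17] #...# => .  t=0,i=0
  [16] #.... => #  t=2,i=1
  [15] .#### => .  t=1,i=4
  [14] .###. => .  t=1,i=11
  [13] .##.# => .  t=2,i=6
  [12] .##.. => #  t=0,i=3
  [11] .#.## => .  t=3,i=8
  [10] .#.#. => #  t=2,i=17
  [9] .#..# => #  t=0,i=7
  [8] .#... => #  t=0,i=18
  [7] ..### => .  t=1,i=3
  [6] ..##. => .  t=0,i=2
  [5] ..#.# => .  t=2,i=16
  [4] ..#.. => #  t=0,i=6
  [3] ...## => .  t=0,i=1
  [2] ...#. => #  t=3,i=6
  [1] ....# => #  t=2,i=3
  [0] ..... => #  t=2,i=2
  bits 10111010001011010001011100010111 = 3123517207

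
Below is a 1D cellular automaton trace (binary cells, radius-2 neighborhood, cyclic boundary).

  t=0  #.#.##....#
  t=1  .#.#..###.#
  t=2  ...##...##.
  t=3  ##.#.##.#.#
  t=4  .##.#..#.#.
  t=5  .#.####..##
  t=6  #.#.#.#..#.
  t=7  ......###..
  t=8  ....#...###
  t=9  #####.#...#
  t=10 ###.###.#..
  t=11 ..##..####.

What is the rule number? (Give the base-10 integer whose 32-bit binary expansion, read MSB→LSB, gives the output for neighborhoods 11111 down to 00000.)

3172436566

  [31] ##### => #  t=9,i=1
  [30] ####. => .  t=5,i=5
  [29] ###.# => #  t=1,i=8
  [28] ###.. => #  t=5,i=6
  [27] ##.## => #  t=10,i=3
  [26] ##.#. => #  t=0,i=1
  [25] ##..# => .  t=5,i=7
  [24] ##... => #  t=0,i=6
  [23] #.### => .  t=3,i=10
  [22] #.##. => .  t=0,i=4
  [21] #.#.# => .  t=0,i=2
  [20] #.#.. => #  t=1,i=3
  [19] #..## => .  t=1,i=5
  [18] #..#. => #  t=4,i=6
  [17] #...# => #  t=2,i=6
  [16] #.... => #  t=0,i=7
  [15] .#### => #  t=5,i=4
  [14] .###. => .  t=1,i=7
  [13] .##.# => .  t=0,i=0
  [12] .##.. => .  t=0,i=5
  [11] .#.## => #  t=0,i=3
  [10] .#.#. => .  t=1,i=0
  [9] .#..# => #  t=1,i=4
  [8] .#... => .  t=8,i=5
  [7] ..### => .  t=1,i=6
  [6] ..##. => #  t=0,i=10
  [5] ..#.# => .  t=4,i=7
  [4] ..#.. => #  t=8,i=4
  [3] ...## => .  t=0,i=9
  [2] ...#. => #  t=8,i=3
  [1] ....# => #  t=0,i=8
  [0] ..... => .  t=7,i=0
  bits 10111101000101111000101001010110 = 3172436566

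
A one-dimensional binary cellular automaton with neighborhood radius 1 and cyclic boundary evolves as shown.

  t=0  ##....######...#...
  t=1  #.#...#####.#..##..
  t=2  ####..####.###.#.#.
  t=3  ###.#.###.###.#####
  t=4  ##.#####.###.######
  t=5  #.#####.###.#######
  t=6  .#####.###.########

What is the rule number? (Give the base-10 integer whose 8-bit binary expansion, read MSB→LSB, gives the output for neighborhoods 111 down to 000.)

188

  ### -> #   bit 7 = 1  t=0,i=7
  ##. -> .   bit 6 = 0  t=0,i=1
  #.# -> #   bit 5 = 1  t=1,i=1
  #.. -> #   bit 4 = 1  t=0,i=2
  .## -> #   bit 3 = 1  t=0,i=0
  .#. -> #   bit 2 = 1  t=0,i=15
  ..# -> .   bit 1 = 0  t=0,i=5
  ... -> .   bit 0 = 0  t=0,i=3
  bits 10111100 = 188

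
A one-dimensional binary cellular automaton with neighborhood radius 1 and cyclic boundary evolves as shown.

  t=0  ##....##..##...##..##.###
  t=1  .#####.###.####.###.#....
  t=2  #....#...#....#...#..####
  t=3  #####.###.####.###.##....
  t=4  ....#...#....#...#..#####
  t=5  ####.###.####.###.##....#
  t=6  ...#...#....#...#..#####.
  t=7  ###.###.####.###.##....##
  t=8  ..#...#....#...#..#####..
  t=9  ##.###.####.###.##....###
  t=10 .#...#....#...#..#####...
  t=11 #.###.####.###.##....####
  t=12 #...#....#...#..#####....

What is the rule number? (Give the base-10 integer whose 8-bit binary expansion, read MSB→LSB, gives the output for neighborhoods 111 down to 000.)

83

  [7] ### => .  t=0,i=0
  [6] ##. => #  t=0,i=1
  [5] #.# => .  t=0,i=21
  [4] #.. => #  t=0,i=2
  [3] .## => .  t=0,i=6
  [2] .#. => .  t=1,i=20
  [1] ..# => #  t=0,i=5
  [0] ... => #  t=0,i=3
  bits 01010011 = 83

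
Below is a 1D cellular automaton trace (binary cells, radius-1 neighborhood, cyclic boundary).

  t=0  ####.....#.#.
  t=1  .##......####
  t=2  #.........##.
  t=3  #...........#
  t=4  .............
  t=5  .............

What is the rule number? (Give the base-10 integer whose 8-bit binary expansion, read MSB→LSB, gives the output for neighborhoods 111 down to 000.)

164

  ###|#  b7=1 t=0,i=1
  ##.|.  b6=0 t=0,i=3
  #.#|#  b5=1 t=0,i=10
  #..|.  b4=0 t=0,i=4
  .##|.  b3=0 t=0,i=0
  .#.|#  b2=1 t=0,i=9
  ..#|.  b1=0 t=0,i=8
  ...|.  b0=0 t=0,i=5
  bits 10100100 = 164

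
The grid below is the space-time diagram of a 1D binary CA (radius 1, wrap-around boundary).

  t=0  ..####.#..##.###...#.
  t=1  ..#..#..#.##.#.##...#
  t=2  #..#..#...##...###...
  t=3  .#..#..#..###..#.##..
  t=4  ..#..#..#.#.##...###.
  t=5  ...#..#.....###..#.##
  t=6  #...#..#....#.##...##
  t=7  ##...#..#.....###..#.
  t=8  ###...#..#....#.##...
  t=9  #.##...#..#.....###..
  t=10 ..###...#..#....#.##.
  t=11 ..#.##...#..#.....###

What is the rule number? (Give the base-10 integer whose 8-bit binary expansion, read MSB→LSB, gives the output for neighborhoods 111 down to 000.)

88

  [7] ### => .  t=0,i=3
  [6] ##. => #  t=0,i=5
  [5] #.# => .  t=0,i=6
  [4] #.. => #  t=0,i=8
  [3] .## => #  t=0,i=2
  [2] .#. => .  t=0,i=7
  [1] ..# => .  t=0,i=1
  [0] ... => .  t=0,i=0
  bits 01011000 = 88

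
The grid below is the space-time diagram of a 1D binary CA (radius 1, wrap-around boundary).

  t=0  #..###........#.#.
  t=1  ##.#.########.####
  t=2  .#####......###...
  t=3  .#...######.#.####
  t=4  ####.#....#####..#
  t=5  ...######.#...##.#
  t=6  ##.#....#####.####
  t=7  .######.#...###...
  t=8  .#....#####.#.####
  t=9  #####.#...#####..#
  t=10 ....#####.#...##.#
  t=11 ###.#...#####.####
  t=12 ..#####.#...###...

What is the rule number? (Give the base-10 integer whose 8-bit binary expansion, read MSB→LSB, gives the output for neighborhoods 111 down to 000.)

  nb ###: next=.  (t=0,i=4, bit7=0)
  nb ##.: next=#  (t=0,i=5, bit6=1)
  nb #.#: next=#  (t=0,i=15, bit5=1)
  nb #..: next=#  (t=0,i=1, bit4=1)
  nb .##: next=#  (t=0,i=3, bit3=1)
  nb .#.: next=#  (t=0,i=0, bit2=1)
  nb ..#: next=.  (t=0,i=2, bit1=0)
  nb ...: next=#  (t=0,i=7, bit0=1)
  bits 01111101 = 125

125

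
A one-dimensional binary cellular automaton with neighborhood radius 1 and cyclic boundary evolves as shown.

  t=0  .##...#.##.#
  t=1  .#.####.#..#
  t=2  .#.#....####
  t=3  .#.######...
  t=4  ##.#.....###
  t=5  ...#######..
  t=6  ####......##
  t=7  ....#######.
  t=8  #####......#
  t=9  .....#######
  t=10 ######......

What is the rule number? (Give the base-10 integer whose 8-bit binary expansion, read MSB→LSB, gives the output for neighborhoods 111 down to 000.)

  ###|.  b7=0 t=1,i=4
  ##.|.  b6=0 t=0,i=2
  #.#|.  b5=0 t=0,i=0
  #..|#  b4=1 t=0,i=3
  .##|#  b3=1 t=0,i=1
  .#.|#  b2=1 t=0,i=6
  ..#|#  b1=1 t=0,i=5
  ...|#  b0=1 t=0,i=4
  bits 00011111 = 31

31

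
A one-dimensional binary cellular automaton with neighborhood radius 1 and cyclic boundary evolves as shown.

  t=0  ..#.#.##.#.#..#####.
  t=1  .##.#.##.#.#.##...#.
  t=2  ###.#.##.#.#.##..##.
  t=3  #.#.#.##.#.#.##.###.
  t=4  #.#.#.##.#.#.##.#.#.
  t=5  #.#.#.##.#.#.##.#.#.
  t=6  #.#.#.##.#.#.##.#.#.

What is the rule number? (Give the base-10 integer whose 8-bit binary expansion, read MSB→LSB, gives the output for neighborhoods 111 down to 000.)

78

  ### -> .   bit 7 = 0  t=0,i=15
  ##. -> #   bit 6 = 1  t=0,i=7
  #.# -> .   bit 5 = 0  t=0,i=3
  #.. -> .   bit 4 = 0  t=0,i=12
  .## -> #   bit 3 = 1  t=0,i=6
  .#. -> #   bit 2 = 1  t=0,i=2
  ..# -> #   bit 1 = 1  t=0,i=1
  ... -> .   bit 0 = 0  t=0,i=0
  bits 01001110 = 78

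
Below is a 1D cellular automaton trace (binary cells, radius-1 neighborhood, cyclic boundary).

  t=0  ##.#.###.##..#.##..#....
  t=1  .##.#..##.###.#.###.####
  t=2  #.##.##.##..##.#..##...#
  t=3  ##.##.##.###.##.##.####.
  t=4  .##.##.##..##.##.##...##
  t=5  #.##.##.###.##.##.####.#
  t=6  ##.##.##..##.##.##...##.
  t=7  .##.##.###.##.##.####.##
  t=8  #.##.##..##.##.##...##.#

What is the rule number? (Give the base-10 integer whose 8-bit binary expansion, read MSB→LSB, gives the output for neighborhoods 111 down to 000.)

  ### -> .   bit 7 = 0  t=0,i=6
  ##. -> #   bit 6 = 1  t=0,i=1
  #.# -> #   bit 5 = 1  t=0,i=2
  #.. -> #   bit 4 = 1  t=0,i=11
  .## -> .   bit 3 = 0  t=0,i=0
  .#. -> .   bit 2 = 0  t=0,i=3
  ..# -> #   bit 1 = 1  t=0,i=12
  ... -> #   bit 0 = 1  t=0,i=21
  bits 01110011 = 115

115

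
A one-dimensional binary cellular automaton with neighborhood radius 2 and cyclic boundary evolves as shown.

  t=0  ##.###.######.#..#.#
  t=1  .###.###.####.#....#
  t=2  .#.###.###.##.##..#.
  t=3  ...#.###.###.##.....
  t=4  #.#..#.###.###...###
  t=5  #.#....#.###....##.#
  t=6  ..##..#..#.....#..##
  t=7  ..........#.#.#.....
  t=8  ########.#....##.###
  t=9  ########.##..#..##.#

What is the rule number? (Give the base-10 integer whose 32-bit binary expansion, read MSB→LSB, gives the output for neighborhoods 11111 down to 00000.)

3905945997

  nb #####: next=#  (t=0,i=9, bit31=1)
  nb ####.: next=#  (t=0,i=11, bit30=1)
  nb ###.#: next=#  (t=0,i=1, bit29=1)
  nb ###..: next=.  (t=4,i=13, bit28=0)
  nb ##.##: next=#  (t=0,i=2, bit27=1)
  nb ##.#.: next=.  (t=0,i=13, bit26=0)
  nb ##..#: next=.  (t=2,i=16, bit25=0)
  nb ##...: next=.  (t=3,i=15, bit24=0)
  nb #.###: next=#  (t=0,i=3, bit23=1)
  nb #.##.: next=#  (t=2,i=11, bit22=1)
  nb #.#.#: next=.  (t=7,i=12, bit21=0)
  nb #.#..: next=#  (t=0,i=14, bit20=1)
  nb #..##: next=.  (t=6,i=1, bit19=0)
  nb #..#.: next=.  (t=0,i=16, bit18=0)
  nb #...#: next=.  (t=4,i=15, bit17=0)
  nb #....: next=.  (t=1,i=16, bit16=0)
  nb .####: next=.  (t=0,i=8, bit15=0)
  nb .###.: next=.  (t=0,i=0, bit14=0)
  nb .##.#: next=.  (t=2,i=12, bit13=0)
  nb .##..: next=.  (t=2,i=15, bit12=0)
  nb .#.##: next=.  (t=0,i=18, bit11=0)
  nb .#.#.: next=.  (t=7,i=11, bit10=0)
  nb .#..#: next=.  (t=0,i=15, bit9=0)
  nb .#...: next=#  (t=1,i=15, bit8=1)
  nb ..###: next=#  (t=4,i=17, bit7=1)
  nb ..##.: next=.  (t=5,i=16, bit6=0)
  nb ..#.#: next=.  (t=0,i=17, bit5=0)
  nb ..#..: next=.  (t=2,i=18, bit4=0)
  nb ...##: next=#  (t=4,i=16, bit3=1)
  nb ...#.: next=#  (t=1,i=18, bit2=1)
  nb ....#: next=.  (t=1,i=17, bit1=0)
  nb .....: next=#  (t=3,i=0, bit0=1)
  bits 11101000110100000000000110001101 = 3905945997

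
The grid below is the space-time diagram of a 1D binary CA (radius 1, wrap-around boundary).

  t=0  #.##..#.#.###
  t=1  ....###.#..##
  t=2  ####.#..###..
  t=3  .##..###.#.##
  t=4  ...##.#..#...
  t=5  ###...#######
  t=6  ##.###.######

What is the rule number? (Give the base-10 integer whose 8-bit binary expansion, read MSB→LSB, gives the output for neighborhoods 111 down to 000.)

151

  ###|#  b7=1 t=0,i=11
  ##.|.  b6=0 t=0,i=0
  #.#|.  b5=0 t=0,i=1
  #..|#  b4=1 t=0,i=4
  .##|.  b3=0 t=0,i=2
  .#.|#  b2=1 t=0,i=6
  ..#|#  b1=1 t=0,i=5
  ...|#  b0=1 t=1,i=1
  bits 10010111 = 151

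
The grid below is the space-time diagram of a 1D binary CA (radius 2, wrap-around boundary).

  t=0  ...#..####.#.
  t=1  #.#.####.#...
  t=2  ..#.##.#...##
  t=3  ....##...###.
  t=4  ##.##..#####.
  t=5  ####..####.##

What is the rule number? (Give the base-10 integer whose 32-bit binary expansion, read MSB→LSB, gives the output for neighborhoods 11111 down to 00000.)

3102466765

  [31] ##### => #  t=4,i=9
  [30] ####. => .  t=0,i=8
  [29] ###.# => #  t=0,i=9
  [28] ###.. => #  t=3,i=11
  [27] ##.## => #  t=4,i=2
  [26] ##.#. => .  t=0,i=10
  [25] ##..# => .  t=2,i=0
  [24] ##... => .  t=3,i=6
  [23] #.### => #  t=1,i=4
  [22] #.##. => #  t=2,i=4
  [21] #.#.# => #  t=1,i=2
  [20] #.#.. => .  t=0,i=11
  [19] #..## => #  t=0,i=5
  [18] #..#. => .  t=2,i=1
  [17] #...# => #  t=1,i=11
  [16] #.... => #  t=0,i=0
  [15] .#### => #  t=0,i=7
  [14] .###. => #  t=3,i=10
  [13] .##.# => #  t=2,i=5
  [12] .##.. => .  t=2,i=12
  [11] .#.## => .  t=1,i=3
  [10] .#.#. => .  t=1,i=1
  [9] .#..# => #  t=0,i=4
  [8] .#... => .  t=0,i=12
  [7] ..### => #  t=0,i=6
  [6] ..##. => #  t=2,i=11
  [5] ..#.# => .  t=1,i=0
  [4] ..#.. => .  t=0,i=3
  [3] ...## => #  t=2,i=10
  [2] ...#. => #  t=0,i=2
  [1] ....# => .  t=0,i=1
  [0] ..... => #  t=3,i=1
  bits 10111000111010111110001011001101 = 3102466765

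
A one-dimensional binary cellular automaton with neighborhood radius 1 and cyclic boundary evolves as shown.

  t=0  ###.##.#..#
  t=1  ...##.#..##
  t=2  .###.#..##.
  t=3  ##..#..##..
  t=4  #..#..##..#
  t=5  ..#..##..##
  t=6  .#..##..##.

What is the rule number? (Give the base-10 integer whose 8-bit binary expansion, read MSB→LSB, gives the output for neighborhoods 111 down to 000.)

  ### -> .   bit 7 = 0  t=0,i=0
  ##. -> .   bit 6 = 0  t=0,i=2
  #.# -> #   bit 5 = 1  t=0,i=3
  #.. -> .   bit 4 = 0  t=0,i=8
  .## -> #   bit 3 = 1  t=0,i=4
  .#. -> .   bit 2 = 0  t=0,i=7
  ..# -> #   bit 1 = 1  t=0,i=9
  ... -> #   bit 0 = 1  t=1,i=1
  bits 00101011 = 43

43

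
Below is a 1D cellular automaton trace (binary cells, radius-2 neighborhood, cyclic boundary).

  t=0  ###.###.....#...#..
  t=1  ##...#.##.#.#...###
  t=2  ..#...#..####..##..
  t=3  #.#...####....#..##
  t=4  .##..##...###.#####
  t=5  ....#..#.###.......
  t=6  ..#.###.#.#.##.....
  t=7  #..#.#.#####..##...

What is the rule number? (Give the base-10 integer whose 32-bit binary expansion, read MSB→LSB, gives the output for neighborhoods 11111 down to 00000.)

  #####|.  b31=0 t=1,i=18
  ####.|.  b30=0 t=1,i=0
  ###.#|.  b29=0 t=0,i=2
  ###..|.  b28=0 t=0,i=6
  ##.##|.  b27=0 t=0,i=3
  ##.#.|#  b26=1 t=1,i=9
  ##..#|.  b25=0 t=2,i=13
  ##...|#  b24=1 t=0,i=7
  #.###|.  b23=0 t=0,i=4
  #.##.|.  b22=0 t=1,i=7
  #.#.#|#  b21=1 t=1,i=10
  #.#..|#  b20=1 t=1,i=12
  #..##|#  b19=1 t=0,i=18
  #..#.|#  b18=1 t=5,i=6
  #...#|.  b17=0 t=0,i=14
  #....|#  b16=1 t=0,i=8
  .####|.  b15=0 t=1,i=17
  .###.|#  b14=1 t=0,i=1
  .##.#|.  b13=0 t=1,i=8
  .##..|.  b12=0 t=2,i=16
  .#.##|#  b11=1 t=1,i=6
  .#.#.|#  b10=1 t=1,i=11
  .#..#|#  b9=1 t=0,i=17
  .#...|.  b8=0 t=0,i=13
  ..###|#  b7=1 t=0,i=0
  ..##.|.  b6=0 t=2,i=15
  ..#.#|.  b5=0 t=1,i=5
  ..#..|#  b4=1 t=0,i=12
  ...##|#  b3=1 t=1,i=15
  ...#.|.  b2=0 t=0,i=11
  ....#|#  b1=1 t=0,i=10
  .....|.  b0=0 t=0,i=9
  bits 00000101001111010100111010011010 = 87903898

87903898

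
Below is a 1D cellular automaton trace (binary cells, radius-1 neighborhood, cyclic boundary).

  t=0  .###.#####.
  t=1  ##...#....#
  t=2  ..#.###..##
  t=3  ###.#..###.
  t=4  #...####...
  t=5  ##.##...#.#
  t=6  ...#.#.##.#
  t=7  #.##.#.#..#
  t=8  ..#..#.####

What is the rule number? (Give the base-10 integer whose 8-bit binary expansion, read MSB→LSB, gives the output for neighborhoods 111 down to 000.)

  nb ###: next=.  (t=0,i=2, bit7=0)
  nb ##.: next=.  (t=0,i=3, bit6=0)
  nb #.#: next=.  (t=0,i=4, bit5=0)
  nb #..: next=#  (t=0,i=10, bit4=1)
  nb .##: next=#  (t=0,i=1, bit3=1)
  nb .#.: next=#  (t=1,i=5, bit2=1)
  nb ..#: next=#  (t=0,i=0, bit1=1)
  nb ...: next=.  (t=1,i=3, bit0=0)
  bits 00011110 = 30

30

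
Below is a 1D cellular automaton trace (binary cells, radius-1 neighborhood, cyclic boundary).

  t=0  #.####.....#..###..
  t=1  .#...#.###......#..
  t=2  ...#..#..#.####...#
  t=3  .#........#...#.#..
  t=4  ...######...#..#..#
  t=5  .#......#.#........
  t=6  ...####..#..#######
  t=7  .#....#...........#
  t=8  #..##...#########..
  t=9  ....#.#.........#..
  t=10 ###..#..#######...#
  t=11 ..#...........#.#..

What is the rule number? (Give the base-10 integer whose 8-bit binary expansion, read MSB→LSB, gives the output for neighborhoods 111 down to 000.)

  [7] ### => .  t=0,i=3
  [6] ##. => #  t=0,i=5
  [5] #.# => #  t=0,i=1
  [4] #.. => .  t=0,i=6
  [3] .## => .  t=0,i=2
  [2] .#. => .  t=0,i=0
  [1] ..# => .  t=0,i=10
  [0] ... => #  t=0,i=7
  bits 01100001 = 97

97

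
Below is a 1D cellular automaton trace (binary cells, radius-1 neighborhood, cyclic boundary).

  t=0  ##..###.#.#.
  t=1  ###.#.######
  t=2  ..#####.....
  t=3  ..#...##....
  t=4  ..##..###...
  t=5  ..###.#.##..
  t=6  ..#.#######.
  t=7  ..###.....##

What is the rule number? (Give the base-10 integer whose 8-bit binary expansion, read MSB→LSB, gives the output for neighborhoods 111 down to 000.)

124

  ### -> .   bit 7 = 0  t=0,i=5
  ##. -> #   bit 6 = 1  t=0,i=1
  #.# -> #   bit 5 = 1  t=0,i=7
  #.. -> #   bit 4 = 1  t=0,i=2
  .## -> #   bit 3 = 1  t=0,i=0
  .#. -> #   bit 2 = 1  t=0,i=8
  ..# -> .   bit 1 = 0  t=0,i=3
  ... -> .   bit 0 = 0  t=2,i=0
  bits 01111100 = 124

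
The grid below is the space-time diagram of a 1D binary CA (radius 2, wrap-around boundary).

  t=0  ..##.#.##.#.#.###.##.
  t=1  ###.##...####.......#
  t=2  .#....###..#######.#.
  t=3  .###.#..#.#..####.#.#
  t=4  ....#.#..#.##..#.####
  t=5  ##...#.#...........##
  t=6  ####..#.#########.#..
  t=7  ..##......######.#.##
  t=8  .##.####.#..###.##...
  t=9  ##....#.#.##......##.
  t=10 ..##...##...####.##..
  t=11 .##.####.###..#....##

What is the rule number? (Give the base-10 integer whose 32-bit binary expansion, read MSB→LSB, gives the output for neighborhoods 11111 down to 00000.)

  ##### -> #   bit 31 = 1  t=2,i=13
  ####. -> #   bit 30 = 1  t=1,i=1
  ###.# -> .   bit 29 = 0  t=0,i=16
  ###.. -> #   bit 28 = 1  t=1,i=12
  ##.## -> .   bit 27 = 0  t=0,i=17
  ##.#. -> #   bit 26 = 1  t=0,i=4
  ##..# -> .   bit 25 = 0  t=2,i=9
  ##... -> #   bit 24 = 1  t=0,i=20
  #.### -> .   bit 23 = 0  t=0,i=14
  #.##. -> .   bit 22 = 0  t=0,i=7
  #.#.# -> #   bit 21 = 1  t=0,i=5
  #.#.. -> .   bit 20 = 0  t=2,i=19
  #..## -> #   bit 19 = 1  t=2,i=10
  #..#. -> .   bit 18 = 0  t=2,i=0
  #...# -> #   bit 17 = 1  t=0,i=0
  #.... -> #   bit 16 = 1  t=1,i=14
  .#### -> .   bit 15 = 0  t=1,i=0
  .###. -> .   bit 14 = 0  t=0,i=15
  .##.# -> .   bit 13 = 0  t=0,i=3
  .##.. -> .   bit 12 = 0  t=0,i=19
  .#.## -> .   bit 11 = 0  t=0,i=6
  .#.#. -> #   bit 10 = 1  t=0,i=11
  .#..# -> #   bit 9 = 1  t=2,i=20
  .#... -> #   bit 8 = 1  t=2,i=2
  ..### -> .   bit 7 = 0  t=1,i=9
  ..##. -> #   bit 6 = 1  t=0,i=2
  ..#.# -> .   bit 5 = 0  t=3,i=8
  ..#.. -> #   bit 4 = 1  t=2,i=1
  ...## -> #   bit 3 = 1  t=0,i=1
  ...#. -> .   bit 2 = 0  t=4,i=3
  ....# -> .   bit 1 = 0  t=1,i=18
  ..... -> #   bit 0 = 1  t=1,i=15
  bits 11010101001010110000011101011001 = 3576366937

3576366937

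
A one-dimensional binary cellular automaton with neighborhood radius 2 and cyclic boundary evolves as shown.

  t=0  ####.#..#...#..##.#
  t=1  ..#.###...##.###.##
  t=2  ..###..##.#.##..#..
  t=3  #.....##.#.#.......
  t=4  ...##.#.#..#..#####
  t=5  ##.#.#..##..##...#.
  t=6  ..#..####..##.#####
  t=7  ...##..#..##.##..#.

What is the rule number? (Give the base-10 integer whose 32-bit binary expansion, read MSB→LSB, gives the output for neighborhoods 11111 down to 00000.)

1301940839

  nb #####: next=.  (t=0,i=1, bit31=0)
  nb ####.: next=#  (t=0,i=2, bit30=1)
  nb ###.#: next=.  (t=0,i=3, bit29=0)
  nb ###..: next=.  (t=1,i=6, bit28=0)
  nb ##.##: next=#  (t=0,i=17, bit27=1)
  nb ##.#.: next=#  (t=0,i=4, bit26=1)
  nb ##..#: next=.  (t=1,i=0, bit25=0)
  nb ##...: next=#  (t=1,i=7, bit24=1)
  nb #.###: next=#  (t=0,i=18, bit23=1)
  nb #.##.: next=.  (t=1,i=17, bit22=0)
  nb #.#.#: next=.  (t=2,i=10, bit21=0)
  nb #.#..: next=#  (t=0,i=5, bit20=1)
  nb #..##: next=#  (t=0,i=14, bit19=1)
  nb #..#.: next=.  (t=0,i=7, bit18=0)
  nb #...#: next=#  (t=0,i=10, bit17=1)
  nb #....: next=.  (t=2,i=18, bit16=0)
  nb .####: next=.  (t=0,i=0, bit15=0)
  nb .###.: next=.  (t=1,i=5, bit14=0)
  nb .##.#: next=.  (t=0,i=16, bit13=0)
  nb .##..: next=.  (t=1,i=18, bit12=0)
  nb .#.##: next=#  (t=1,i=3, bit11=1)
  nb .#.#.: next=.  (t=3,i=10, bit10=0)
  nb .#..#: next=#  (t=0,i=6, bit9=1)
  nb .#...: next=.  (t=0,i=9, bit8=0)
  nb ..###: next=.  (t=2,i=2, bit7=0)
  nb ..##.: next=#  (t=0,i=15, bit6=1)
  nb ..#.#: next=#  (t=1,i=2, bit5=1)
  nb ..#..: next=.  (t=0,i=8, bit4=0)
  nb ...##: next=.  (t=1,i=9, bit3=0)
  nb ...#.: next=#  (t=0,i=11, bit2=1)
  nb ....#: next=#  (t=2,i=0, bit1=1)
  nb .....: next=#  (t=3,i=3, bit0=1)
  bits 01001101100110100000101001100111 = 1301940839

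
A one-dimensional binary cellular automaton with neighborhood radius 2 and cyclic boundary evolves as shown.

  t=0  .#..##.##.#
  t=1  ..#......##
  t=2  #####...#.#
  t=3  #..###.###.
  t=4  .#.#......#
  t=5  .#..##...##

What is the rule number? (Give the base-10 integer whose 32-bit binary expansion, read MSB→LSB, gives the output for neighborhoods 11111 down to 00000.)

  ##### -> .   bit 31 = 0  t=2,i=1
  ####. -> #   bit 30 = 1  t=2,i=3
  ###.# -> .   bit 29 = 0  t=3,i=5
  ###.. -> #   bit 28 = 1  t=2,i=4
  ##.## -> .   bit 27 = 0  t=0,i=6
  ##.#. -> #   bit 26 = 1  t=0,i=9
  ##..# -> #   bit 25 = 1  t=1,i=0
  ##... -> #   bit 24 = 1  t=2,i=5
  #.### -> .   bit 23 = 0  t=2,i=10
  #.##. -> .   bit 22 = 0  t=0,i=7
  #.#.# -> #   bit 21 = 1  t=0,i=10
  #.#.. -> .   bit 20 = 0  t=0,i=1
  #..## -> .   bit 19 = 0  t=0,i=3
  #..#. -> #   bit 18 = 1  t=1,i=1
  #...# -> .   bit 17 = 0  t=2,i=6
  #.... -> #   bit 16 = 1  t=1,i=4
  .#### -> #   bit 15 = 1  t=2,i=0
  .###. -> .   bit 14 = 0  t=3,i=4
  .##.# -> .   bit 13 = 0  t=0,i=5
  .##.. -> #   bit 12 = 1  t=1,i=10
  .#.## -> #   bit 11 = 1  t=2,i=9
  .#.#. -> .   bit 10 = 0  t=0,i=0
  .#..# -> #   bit 9 = 1  t=0,i=2
  .#... -> #   bit 8 = 1  t=1,i=3
  ..### -> #   bit 7 = 1  t=3,i=3
  ..##. -> .   bit 6 = 0  t=0,i=4
  ..#.# -> #   bit 5 = 1  t=2,i=8
  ..#.. -> #   bit 4 = 1  t=1,i=2
  ...## -> #   bit 3 = 1  t=1,i=8
  ...#. -> #   bit 2 = 1  t=2,i=7
  ....# -> .   bit 1 = 0  t=1,i=7
  ..... -> .   bit 0 = 0  t=1,i=5
  bits 01010111001001011001101110111100 = 1462082492

1462082492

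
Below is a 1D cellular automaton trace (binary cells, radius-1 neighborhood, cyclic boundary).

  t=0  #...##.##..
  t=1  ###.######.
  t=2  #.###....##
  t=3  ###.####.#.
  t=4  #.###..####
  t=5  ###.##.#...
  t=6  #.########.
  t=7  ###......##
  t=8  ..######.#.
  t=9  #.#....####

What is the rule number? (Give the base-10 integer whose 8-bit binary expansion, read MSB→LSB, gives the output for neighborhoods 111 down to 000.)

125

  ###|.  b7=0 t=1,i=1
  ##.|#  b6=1 t=0,i=5
  #.#|#  b5=1 t=0,i=6
  #..|#  b4=1 t=0,i=1
  .##|#  b3=1 t=0,i=4
  .#.|#  b2=1 t=0,i=0
  ..#|.  b1=0 t=0,i=3
  ...|#  b0=1 t=0,i=2
  bits 01111101 = 125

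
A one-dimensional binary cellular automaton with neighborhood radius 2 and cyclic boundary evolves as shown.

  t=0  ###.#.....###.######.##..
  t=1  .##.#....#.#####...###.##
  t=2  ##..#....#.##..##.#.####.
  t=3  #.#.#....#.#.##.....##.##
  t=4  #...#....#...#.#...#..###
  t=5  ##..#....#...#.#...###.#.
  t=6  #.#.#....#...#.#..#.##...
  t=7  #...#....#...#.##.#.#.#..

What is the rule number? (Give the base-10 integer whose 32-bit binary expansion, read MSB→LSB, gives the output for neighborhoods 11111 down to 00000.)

  #####|.  b31=0 t=0,i=16
  ####.|.  b30=0 t=0,i=18
  ###.#|#  b29=1 t=0,i=2
  ###..|#  b28=1 t=1,i=15
  ##.##|#  b27=1 t=0,i=13
  ##.#.|.  b26=0 t=0,i=3
  ##..#|#  b25=1 t=0,i=23
  ##...|#  b24=1 t=1,i=16
  #.###|#  b23=1 t=0,i=14
  #.##.|#  b22=1 t=0,i=21
  #.#.#|.  b21=0 t=2,i=18
  #.#..|#  b20=1 t=0,i=4
  #..##|#  b19=1 t=0,i=24
  #..#.|.  b18=0 t=2,i=3
  #...#|.  b17=0 t=1,i=17
  #....|.  b16=0 t=0,i=6
  .####|#  b15=1 t=0,i=15
  .###.|#  b14=1 t=0,i=1
  .##.#|.  b13=0 t=1,i=2
  .##..|.  b12=0 t=0,i=22
  .#.##|.  b11=0 t=1,i=10
  .#.#.|.  b10=0 t=3,i=3
  .#..#|#  b9=1 t=4,i=20
  .#...|.  b8=0 t=0,i=5
  ..###|.  b7=0 t=0,i=0
  ..##.|.  b6=0 t=2,i=15
  ..#.#|#  b5=1 t=1,i=9
  ..#..|#  b4=1 t=2,i=4
  ...##|#  b3=1 t=0,i=9
  ...#.|.  b2=0 t=1,i=8
  ....#|.  b1=0 t=0,i=8
  .....|.  b0=0 t=0,i=7
  bits 00111011110110001100001000111000 = 1004061240

1004061240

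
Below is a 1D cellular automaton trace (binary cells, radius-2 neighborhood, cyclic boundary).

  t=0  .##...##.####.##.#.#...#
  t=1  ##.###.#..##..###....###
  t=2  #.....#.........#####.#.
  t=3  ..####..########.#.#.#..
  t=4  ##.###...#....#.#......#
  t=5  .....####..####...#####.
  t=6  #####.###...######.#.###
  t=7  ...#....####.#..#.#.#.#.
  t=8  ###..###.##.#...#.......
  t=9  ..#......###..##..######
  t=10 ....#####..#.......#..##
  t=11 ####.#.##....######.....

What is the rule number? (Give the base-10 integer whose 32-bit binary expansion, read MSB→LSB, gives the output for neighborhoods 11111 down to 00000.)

  nb #####: next=.  (t=1,i=23, bit31=0)
  nb ####.: next=#  (t=0,i=11, bit30=1)
  nb ###.#: next=.  (t=0,i=12, bit29=0)
  nb ###..: next=#  (t=1,i=16, bit28=1)
  nb ##.##: next=.  (t=0,i=8, bit27=0)
  nb ##.#.: next=#  (t=0,i=16, bit26=1)
  nb ##..#: next=.  (t=1,i=12, bit25=0)
  nb ##...: next=#  (t=0,i=3, bit24=1)
  nb #.###: next=.  (t=0,i=9, bit23=0)
  nb #.##.: next=#  (t=0,i=1, bit22=1)
  nb #.#.#: next=.  (t=0,i=17, bit21=0)
  nb #.#..: next=.  (t=0,i=19, bit20=0)
  nb #..##: next=.  (t=1,i=9, bit19=0)
  nb #..#.: next=.  (t=7,i=15, bit18=0)
  nb #...#: next=#  (t=0,i=4, bit17=1)
  nb #....: next=#  (t=1,i=18, bit16=1)
  nb .####: next=#  (t=0,i=10, bit15=1)
  nb .###.: next=.  (t=1,i=4, bit14=0)
  nb .##.#: next=#  (t=0,i=7, bit13=1)
  nb .##..: next=.  (t=0,i=2, bit12=0)
  nb .#.##: next=#  (t=0,i=0, bit11=1)
  nb .#.#.: next=.  (t=0,i=18, bit10=0)
  nb .#..#: next=.  (t=1,i=8, bit9=0)
  nb .#...: next=.  (t=0,i=20, bit8=0)
  nb ..###: next=.  (t=1,i=14, bit7=0)
  nb ..##.: next=.  (t=0,i=6, bit6=0)
  nb ..#.#: next=#  (t=0,i=23, bit5=1)
  nb ..#..: next=.  (t=2,i=6, bit4=0)
  nb ...##: next=#  (t=0,i=5, bit3=1)
  nb ...#.: next=#  (t=0,i=22, bit2=1)
  nb ....#: next=#  (t=1,i=19, bit1=1)
  nb .....: next=#  (t=2,i=3, bit0=1)
  bits 01010101010000111010100000101111 = 1430497327

1430497327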